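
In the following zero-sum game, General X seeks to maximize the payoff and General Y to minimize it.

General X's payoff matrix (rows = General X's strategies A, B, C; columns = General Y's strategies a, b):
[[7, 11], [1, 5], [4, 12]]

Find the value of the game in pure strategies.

Row minima: 7, 1, 4 → General X's maximin is 7.
Column maxima: 7, 12 → General Y's minimax is 7.
They coincide at (A, a), so the value is 7.

7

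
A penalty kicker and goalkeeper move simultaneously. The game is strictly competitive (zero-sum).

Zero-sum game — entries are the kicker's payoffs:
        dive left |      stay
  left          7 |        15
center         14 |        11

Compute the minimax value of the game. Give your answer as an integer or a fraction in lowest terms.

Row minima are 7 and 11, so the kicker's maximin is 11; column maxima are 14 and 15, so the goalkeeper's minimax is 14. These differ, so the equilibrium is in mixed strategies.
Let the kicker play left with probability p. The goalkeeper is indifferent when 7p + 14(1−p) = 15p + 11(1−p), giving p = 3/11.
Let the goalkeeper play dive left with probability q. The kicker is indifferent when 7q + 15(1−q) = 14q + 11(1−q), giving q = 4/11.
The value is 7·(4/11) + (15)·(7/11) = 133/11.

133/11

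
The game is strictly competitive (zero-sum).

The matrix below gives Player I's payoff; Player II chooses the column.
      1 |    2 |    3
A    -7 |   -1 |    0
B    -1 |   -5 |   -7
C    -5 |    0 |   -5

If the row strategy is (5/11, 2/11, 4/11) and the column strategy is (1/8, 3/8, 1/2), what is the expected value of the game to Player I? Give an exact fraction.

Against (1/8, 3/8, 1/2), each row's expected payoff is A: -5/4; B: -11/2; C: -25/8.
Taking the (5/11, 2/11, 4/11)-weighted average: (5/11)·(-5/4) + (2/11)·(-11/2) + (4/11)·(-25/8) = -119/44.

-119/44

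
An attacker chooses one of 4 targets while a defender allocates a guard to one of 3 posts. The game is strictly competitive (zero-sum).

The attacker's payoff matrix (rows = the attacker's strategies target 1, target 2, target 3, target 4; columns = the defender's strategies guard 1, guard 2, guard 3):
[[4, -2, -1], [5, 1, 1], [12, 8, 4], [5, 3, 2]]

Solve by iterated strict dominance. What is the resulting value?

4

Row target 4 is strictly dominated by row target 3 (12>5, 8>3, 4>2); eliminate target 4.
Column guard 1 is strictly dominated by guard 2 for the defender (-2<4, 1<5, 8<12); eliminate guard 1.
Row target 2 is strictly dominated by row target 3 (8>1, 4>1); eliminate target 2.
Row target 1 is strictly dominated by row target 3 (8>-2, 4>-1); eliminate target 1.
Column guard 2 is strictly dominated by guard 3 for the defender (4<8); eliminate guard 2.
Only (target 3, guard 3) remains, with payoff 4.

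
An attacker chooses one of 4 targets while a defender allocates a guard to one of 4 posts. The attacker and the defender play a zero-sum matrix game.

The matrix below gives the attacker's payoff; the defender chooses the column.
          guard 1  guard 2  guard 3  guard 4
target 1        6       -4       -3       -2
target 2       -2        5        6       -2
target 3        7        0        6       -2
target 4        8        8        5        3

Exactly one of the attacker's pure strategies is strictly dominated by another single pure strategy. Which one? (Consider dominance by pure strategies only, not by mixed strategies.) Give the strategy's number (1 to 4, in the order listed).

Compare target 1 with target 4: 8 > 6, 8 > -4, 5 > -3, 3 > -2.
So target 4 strictly dominates target 1 for the attacker; target 1 is strictly dominated.

1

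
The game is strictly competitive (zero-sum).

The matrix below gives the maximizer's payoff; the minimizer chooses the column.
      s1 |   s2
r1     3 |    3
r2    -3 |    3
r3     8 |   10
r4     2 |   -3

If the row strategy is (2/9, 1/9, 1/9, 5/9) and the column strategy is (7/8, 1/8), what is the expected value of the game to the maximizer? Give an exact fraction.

151/72

Against (7/8, 1/8), each row's expected payoff is r1: 3; r2: -9/4; r3: 33/4; r4: 11/8.
Taking the (2/9, 1/9, 1/9, 5/9)-weighted average: (2/9)·(3) + (1/9)·(-9/4) + (1/9)·(33/4) + (5/9)·(11/8) = 151/72.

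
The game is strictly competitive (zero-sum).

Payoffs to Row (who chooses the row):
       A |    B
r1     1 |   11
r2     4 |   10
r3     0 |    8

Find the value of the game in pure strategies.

Row minima: 1, 4, 0 → Row's maximin is 4.
Column maxima: 4, 11 → Column's minimax is 4.
They coincide at (r2, A), so the value is 4.

4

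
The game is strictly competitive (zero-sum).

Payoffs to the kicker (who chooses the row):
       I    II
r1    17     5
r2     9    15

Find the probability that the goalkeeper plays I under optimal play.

Row minima are 5 and 9, so the kicker's maximin is 9; column maxima are 17 and 15, so the goalkeeper's minimax is 15. These differ, so the equilibrium is in mixed strategies.
Let the goalkeeper play I with probability q. The kicker is indifferent when 17q + 5(1−q) = 9q + 15(1−q), giving q = 5/9.

5/9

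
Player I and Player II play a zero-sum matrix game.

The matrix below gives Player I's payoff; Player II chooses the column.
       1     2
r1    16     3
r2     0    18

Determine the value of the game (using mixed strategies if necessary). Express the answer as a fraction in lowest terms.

288/31

Row minima are 3 and 0, so Player I's maximin is 3; column maxima are 16 and 18, so Player II's minimax is 16. These differ, so the equilibrium is in mixed strategies.
Let Player I play r1 with probability p. Player II is indifferent when 16p = 3p + 18(1−p), giving p = 18/31.
Let Player II play 1 with probability q. Player I is indifferent when 16q + 3(1−q) = 18(1−q), giving q = 15/31.
The value is 16·(15/31) + (3)·(16/31) = 288/31.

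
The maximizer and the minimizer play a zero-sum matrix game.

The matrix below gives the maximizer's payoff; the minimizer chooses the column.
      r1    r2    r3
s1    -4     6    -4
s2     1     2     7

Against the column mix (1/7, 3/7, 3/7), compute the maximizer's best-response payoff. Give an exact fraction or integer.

4

s1: (-4)·(1/7) + (6)·(3/7) + (-4)·(3/7) = 2/7.
s2: (1)·(1/7) + (2)·(3/7) + (7)·(3/7) = 4.
The best pure response is s2 with expected payoff 4.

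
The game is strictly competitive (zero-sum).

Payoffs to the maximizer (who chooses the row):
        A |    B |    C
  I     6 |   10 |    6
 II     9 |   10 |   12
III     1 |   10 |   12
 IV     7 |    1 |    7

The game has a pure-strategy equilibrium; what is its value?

9

Row minima: 6, 9, 1, 1 → the maximizer's maximin is 9.
Column maxima: 9, 10, 12 → the minimizer's minimax is 9.
They coincide at (II, A), so the value is 9.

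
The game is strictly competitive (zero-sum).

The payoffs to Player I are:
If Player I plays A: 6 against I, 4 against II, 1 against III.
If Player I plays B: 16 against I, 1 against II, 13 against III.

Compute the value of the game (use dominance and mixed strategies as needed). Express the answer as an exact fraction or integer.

17/5

Column I is strictly dominated by III for Player II (it gives Player I more in every row).
The remaining 2×2 game on (A, B) × (II, III) has no saddle point. Let Player I play A with probability p; indifference gives 4p + (1−p) = p + 13(1−p), so p = 4/5.
Similarly Player II's optimal q on II is 4/5, and the value is 4·(4/5) + (1)·(1/5) = 17/5.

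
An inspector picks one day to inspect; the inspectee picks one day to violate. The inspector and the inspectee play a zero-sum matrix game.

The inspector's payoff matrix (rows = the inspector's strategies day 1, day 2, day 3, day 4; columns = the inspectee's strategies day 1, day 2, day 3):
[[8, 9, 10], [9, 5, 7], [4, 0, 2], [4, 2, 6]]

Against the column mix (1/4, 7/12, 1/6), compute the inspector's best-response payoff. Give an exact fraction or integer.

107/12

day 1: (8)·(1/4) + (9)·(7/12) + (10)·(1/6) = 107/12.
day 2: (9)·(1/4) + (5)·(7/12) + (7)·(1/6) = 19/3.
day 3: (4)·(1/4) + (0)·(7/12) + (2)·(1/6) = 4/3.
day 4: (4)·(1/4) + (2)·(7/12) + (6)·(1/6) = 19/6.
The best pure response is day 1 with expected payoff 107/12.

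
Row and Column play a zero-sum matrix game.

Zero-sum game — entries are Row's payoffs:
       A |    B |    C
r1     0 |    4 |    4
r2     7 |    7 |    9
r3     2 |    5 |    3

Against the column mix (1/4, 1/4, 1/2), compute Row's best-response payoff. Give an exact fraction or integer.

r1: (0)·(1/4) + (4)·(1/4) + (4)·(1/2) = 3.
r2: (7)·(1/4) + (7)·(1/4) + (9)·(1/2) = 8.
r3: (2)·(1/4) + (5)·(1/4) + (3)·(1/2) = 13/4.
The best pure response is r2 with expected payoff 8.

8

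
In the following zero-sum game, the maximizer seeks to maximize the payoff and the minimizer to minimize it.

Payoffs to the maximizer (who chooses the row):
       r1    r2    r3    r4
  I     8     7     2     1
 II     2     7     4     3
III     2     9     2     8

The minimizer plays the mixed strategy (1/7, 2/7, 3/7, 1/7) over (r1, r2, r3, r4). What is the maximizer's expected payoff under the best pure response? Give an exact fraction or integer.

34/7

I: (8)·(1/7) + (7)·(2/7) + (2)·(3/7) + (1)·(1/7) = 29/7.
II: (2)·(1/7) + (7)·(2/7) + (4)·(3/7) + (3)·(1/7) = 31/7.
III: (2)·(1/7) + (9)·(2/7) + (2)·(3/7) + (8)·(1/7) = 34/7.
The best pure response is III with expected payoff 34/7.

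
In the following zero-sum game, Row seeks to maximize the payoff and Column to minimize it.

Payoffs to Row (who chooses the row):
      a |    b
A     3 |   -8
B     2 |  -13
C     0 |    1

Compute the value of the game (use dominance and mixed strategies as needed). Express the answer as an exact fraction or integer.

1/4

Row B is strictly dominated by row A, so Row never plays it.
The remaining 2×2 game on (A, C) × (a, b) has no saddle point. Let Row play A with probability p; indifference gives 3p = −8p + (1−p), so p = 1/12.
Similarly Column's optimal q on a is 3/4, and the value is 3·(3/4) + (-8)·(1/4) = 1/4.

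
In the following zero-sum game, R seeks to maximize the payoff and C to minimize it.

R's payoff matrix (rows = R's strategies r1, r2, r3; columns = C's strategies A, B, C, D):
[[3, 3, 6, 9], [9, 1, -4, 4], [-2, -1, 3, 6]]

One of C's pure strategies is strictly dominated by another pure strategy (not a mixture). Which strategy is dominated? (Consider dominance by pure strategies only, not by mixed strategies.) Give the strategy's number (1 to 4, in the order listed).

C prefers columns that give R less. Compare D with B: 3 < 9, 1 < 4, -1 < 6.
So B strictly dominates D for C; D is strictly dominated.

4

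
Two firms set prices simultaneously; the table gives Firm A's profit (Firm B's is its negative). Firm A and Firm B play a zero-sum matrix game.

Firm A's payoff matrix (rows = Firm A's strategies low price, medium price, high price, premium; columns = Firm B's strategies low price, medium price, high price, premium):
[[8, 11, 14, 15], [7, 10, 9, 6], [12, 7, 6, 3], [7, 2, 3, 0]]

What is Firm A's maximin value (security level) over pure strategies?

The worst-case payoff for each row is low price: 8, medium price: 6, high price: 3, premium: 0.
The best of these is 8.

8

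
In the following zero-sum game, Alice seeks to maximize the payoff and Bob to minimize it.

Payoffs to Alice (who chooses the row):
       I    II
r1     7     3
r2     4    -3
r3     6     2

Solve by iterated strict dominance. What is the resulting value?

3

Column I is strictly dominated by II for Bob (3<7, -3<4, 2<6); eliminate I.
Row r3 is strictly dominated by row r1 (3>2); eliminate r3.
Row r2 is strictly dominated by row r1 (3>-3); eliminate r2.
Only (r1, II) remains, with payoff 3.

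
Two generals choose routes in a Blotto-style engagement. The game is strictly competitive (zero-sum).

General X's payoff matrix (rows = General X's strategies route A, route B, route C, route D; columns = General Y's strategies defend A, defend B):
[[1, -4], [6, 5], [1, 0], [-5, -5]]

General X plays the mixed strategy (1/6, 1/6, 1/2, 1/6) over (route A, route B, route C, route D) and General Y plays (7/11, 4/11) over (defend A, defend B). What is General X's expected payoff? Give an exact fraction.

19/66

Against (7/11, 4/11), each row's expected payoff is route A: -9/11; route B: 62/11; route C: 7/11; route D: -5.
Taking the (1/6, 1/6, 1/2, 1/6)-weighted average: (1/6)·(-9/11) + (1/6)·(62/11) + (1/2)·(7/11) + (1/6)·(-5) = 19/66.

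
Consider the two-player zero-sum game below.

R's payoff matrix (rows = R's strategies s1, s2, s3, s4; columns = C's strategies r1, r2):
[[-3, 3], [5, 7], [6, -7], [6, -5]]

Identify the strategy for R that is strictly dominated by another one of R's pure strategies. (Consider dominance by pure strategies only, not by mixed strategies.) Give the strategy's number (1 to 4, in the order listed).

Compare s1 with s2: 5 > -3, 7 > 3.
So s2 strictly dominates s1 for R; s1 is strictly dominated.

1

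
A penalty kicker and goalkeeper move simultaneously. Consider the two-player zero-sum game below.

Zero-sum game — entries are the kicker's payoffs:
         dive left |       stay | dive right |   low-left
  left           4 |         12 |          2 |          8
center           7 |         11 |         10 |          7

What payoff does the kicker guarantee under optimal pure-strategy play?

Row minima: 2, 7 → the kicker's maximin is 7.
Column maxima: 7, 12, 10, 8 → the goalkeeper's minimax is 7.
They coincide at (center, dive left), so the value is 7.

7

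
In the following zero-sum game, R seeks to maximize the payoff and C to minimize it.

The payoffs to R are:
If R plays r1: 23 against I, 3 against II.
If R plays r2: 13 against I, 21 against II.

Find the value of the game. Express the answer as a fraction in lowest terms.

Row minima are 3 and 13, so R's maximin is 13; column maxima are 23 and 21, so C's minimax is 21. These differ, so the equilibrium is in mixed strategies.
Let R play r1 with probability p. C is indifferent when 23p + 13(1−p) = 3p + 21(1−p), giving p = 2/7.
Let C play I with probability q. R is indifferent when 23q + 3(1−q) = 13q + 21(1−q), giving q = 9/14.
The value is 23·(9/14) + (3)·(5/14) = 111/7.

111/7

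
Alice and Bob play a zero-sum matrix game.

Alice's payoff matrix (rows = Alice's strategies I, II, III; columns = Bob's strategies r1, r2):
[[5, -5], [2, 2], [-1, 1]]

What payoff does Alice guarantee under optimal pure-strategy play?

2

Row minima: -5, 2, -1 → Alice's maximin is 2.
Column maxima: 5, 2 → Bob's minimax is 2.
They coincide at (II, r2), so the value is 2.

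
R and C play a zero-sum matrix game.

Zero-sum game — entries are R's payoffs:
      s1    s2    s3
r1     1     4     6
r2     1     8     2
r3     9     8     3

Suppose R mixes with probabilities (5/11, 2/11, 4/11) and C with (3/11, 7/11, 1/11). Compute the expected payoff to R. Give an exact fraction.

Against (3/11, 7/11, 1/11), each row's expected payoff is r1: 37/11; r2: 61/11; r3: 86/11.
Taking the (5/11, 2/11, 4/11)-weighted average: (5/11)·(37/11) + (2/11)·(61/11) + (4/11)·(86/11) = 651/121.

651/121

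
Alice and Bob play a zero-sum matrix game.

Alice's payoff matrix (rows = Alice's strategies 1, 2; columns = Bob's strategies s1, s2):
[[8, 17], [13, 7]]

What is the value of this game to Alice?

11

Row minima are 8 and 7, so Alice's maximin is 8; column maxima are 13 and 17, so Bob's minimax is 13. These differ, so the equilibrium is in mixed strategies.
Let Alice play 1 with probability p. Bob is indifferent when 8p + 13(1−p) = 17p + 7(1−p), giving p = 2/5.
Let Bob play s1 with probability q. Alice is indifferent when 8q + 17(1−q) = 13q + 7(1−q), giving q = 2/3.
The value is 8·(2/3) + (17)·(1/3) = 11.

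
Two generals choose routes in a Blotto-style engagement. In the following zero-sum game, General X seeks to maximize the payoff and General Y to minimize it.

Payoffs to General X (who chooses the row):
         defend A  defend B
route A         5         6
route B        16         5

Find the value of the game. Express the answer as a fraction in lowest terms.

Row minima are 5 and 5, so General X's maximin is 5; column maxima are 16 and 6, so General Y's minimax is 6. These differ, so the equilibrium is in mixed strategies.
Let General X play route A with probability p. General Y is indifferent when 5p + 16(1−p) = 6p + 5(1−p), giving p = 11/12.
Let General Y play defend A with probability q. General X is indifferent when 5q + 6(1−q) = 16q + 5(1−q), giving q = 1/12.
The value is 5·(1/12) + (6)·(11/12) = 71/12.

71/12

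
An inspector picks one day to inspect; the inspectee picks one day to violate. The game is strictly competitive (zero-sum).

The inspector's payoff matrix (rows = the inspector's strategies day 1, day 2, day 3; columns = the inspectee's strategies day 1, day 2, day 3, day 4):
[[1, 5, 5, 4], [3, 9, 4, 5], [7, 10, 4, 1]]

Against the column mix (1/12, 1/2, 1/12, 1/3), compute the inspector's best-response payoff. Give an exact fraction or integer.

27/4

day 1: (1)·(1/12) + (5)·(1/2) + (5)·(1/12) + (4)·(1/3) = 13/3.
day 2: (3)·(1/12) + (9)·(1/2) + (4)·(1/12) + (5)·(1/3) = 27/4.
day 3: (7)·(1/12) + (10)·(1/2) + (4)·(1/12) + (1)·(1/3) = 25/4.
The best pure response is day 2 with expected payoff 27/4.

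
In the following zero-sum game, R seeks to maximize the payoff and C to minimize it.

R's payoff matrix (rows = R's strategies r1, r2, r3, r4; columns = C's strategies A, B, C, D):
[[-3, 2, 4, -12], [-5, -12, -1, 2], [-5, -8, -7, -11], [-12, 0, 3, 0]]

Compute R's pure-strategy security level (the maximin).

The worst-case payoff for each row is r1: -12, r2: -12, r3: -11, r4: -12.
The best of these is -11.

-11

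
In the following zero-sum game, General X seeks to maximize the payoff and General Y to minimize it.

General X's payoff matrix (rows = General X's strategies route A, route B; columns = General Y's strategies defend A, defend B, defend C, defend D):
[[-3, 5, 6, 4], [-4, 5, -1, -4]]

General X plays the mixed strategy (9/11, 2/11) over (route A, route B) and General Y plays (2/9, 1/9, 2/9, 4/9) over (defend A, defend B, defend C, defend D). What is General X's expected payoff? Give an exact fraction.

Against (2/9, 1/9, 2/9, 4/9), each row's expected payoff is route A: 3; route B: -7/3.
Taking the (9/11, 2/11)-weighted average: (9/11)·(3) + (2/11)·(-7/3) = 67/33.

67/33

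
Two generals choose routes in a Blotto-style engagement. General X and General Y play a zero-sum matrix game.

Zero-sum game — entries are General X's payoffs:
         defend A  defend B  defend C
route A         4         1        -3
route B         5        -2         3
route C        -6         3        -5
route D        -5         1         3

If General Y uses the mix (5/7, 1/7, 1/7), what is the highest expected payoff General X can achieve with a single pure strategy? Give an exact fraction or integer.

route A: (4)·(5/7) + (1)·(1/7) + (-3)·(1/7) = 18/7.
route B: (5)·(5/7) + (-2)·(1/7) + (3)·(1/7) = 26/7.
route C: (-6)·(5/7) + (3)·(1/7) + (-5)·(1/7) = -32/7.
route D: (-5)·(5/7) + (1)·(1/7) + (3)·(1/7) = -3.
The best pure response is route B with expected payoff 26/7.

26/7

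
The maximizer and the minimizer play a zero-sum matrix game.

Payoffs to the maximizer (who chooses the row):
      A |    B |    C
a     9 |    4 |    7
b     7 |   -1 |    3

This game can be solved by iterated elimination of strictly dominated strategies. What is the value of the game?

Column C is strictly dominated by B for the minimizer (4<7, -1<3); eliminate C.
Row b is strictly dominated by row a (9>7, 4>-1); eliminate b.
Column A is strictly dominated by B for the minimizer (4<9); eliminate A.
Only (a, B) remains, with payoff 4.

4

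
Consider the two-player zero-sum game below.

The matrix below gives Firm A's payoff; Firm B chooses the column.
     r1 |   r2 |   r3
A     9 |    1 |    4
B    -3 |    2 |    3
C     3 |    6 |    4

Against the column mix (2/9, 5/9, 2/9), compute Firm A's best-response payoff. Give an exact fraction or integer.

A: (9)·(2/9) + (1)·(5/9) + (4)·(2/9) = 31/9.
B: (-3)·(2/9) + (2)·(5/9) + (3)·(2/9) = 10/9.
C: (3)·(2/9) + (6)·(5/9) + (4)·(2/9) = 44/9.
The best pure response is C with expected payoff 44/9.

44/9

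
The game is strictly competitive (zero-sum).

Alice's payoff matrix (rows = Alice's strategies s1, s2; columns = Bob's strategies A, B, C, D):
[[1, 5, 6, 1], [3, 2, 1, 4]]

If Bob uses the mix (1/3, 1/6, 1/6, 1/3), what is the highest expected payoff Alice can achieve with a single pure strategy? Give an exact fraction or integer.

s1: (1)·(1/3) + (5)·(1/6) + (6)·(1/6) + (1)·(1/3) = 5/2.
s2: (3)·(1/3) + (2)·(1/6) + (1)·(1/6) + (4)·(1/3) = 17/6.
The best pure response is s2 with expected payoff 17/6.

17/6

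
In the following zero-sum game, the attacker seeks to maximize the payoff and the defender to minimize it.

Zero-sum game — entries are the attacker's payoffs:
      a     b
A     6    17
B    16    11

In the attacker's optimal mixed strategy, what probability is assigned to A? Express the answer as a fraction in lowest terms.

Row minima are 6 and 11, so the attacker's maximin is 11; column maxima are 16 and 17, so the defender's minimax is 16. These differ, so the equilibrium is in mixed strategies.
Let the attacker play A with probability p. The defender is indifferent when 6p + 16(1−p) = 17p + 11(1−p), giving p = 5/16.

5/16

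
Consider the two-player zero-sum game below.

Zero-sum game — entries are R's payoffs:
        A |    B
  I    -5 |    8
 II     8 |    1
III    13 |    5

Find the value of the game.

43/7

Row II is strictly dominated by row III, so R never plays it.
The remaining 2×2 game on (I, III) × (A, B) has no saddle point. Let R play I with probability p; indifference gives −5p + 13(1−p) = 8p + 5(1−p), so p = 8/21.
Similarly C's optimal q on A is 1/7, and the value is -5·(1/7) + (8)·(6/7) = 43/7.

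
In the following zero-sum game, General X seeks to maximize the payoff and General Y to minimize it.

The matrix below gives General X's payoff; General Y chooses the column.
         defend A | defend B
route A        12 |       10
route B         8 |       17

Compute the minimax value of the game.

Row minima are 10 and 8, so General X's maximin is 10; column maxima are 12 and 17, so General Y's minimax is 12. These differ, so the equilibrium is in mixed strategies.
Let General X play route A with probability p. General Y is indifferent when 12p + 8(1−p) = 10p + 17(1−p), giving p = 9/11.
Let General Y play defend A with probability q. General X is indifferent when 12q + 10(1−q) = 8q + 17(1−q), giving q = 7/11.
The value is 12·(7/11) + (10)·(4/11) = 124/11.

124/11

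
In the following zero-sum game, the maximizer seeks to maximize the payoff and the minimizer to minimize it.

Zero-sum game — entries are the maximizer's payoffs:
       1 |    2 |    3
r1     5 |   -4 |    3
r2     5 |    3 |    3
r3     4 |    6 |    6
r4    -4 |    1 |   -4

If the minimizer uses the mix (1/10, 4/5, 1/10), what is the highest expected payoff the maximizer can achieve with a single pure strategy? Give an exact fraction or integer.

29/5

r1: (5)·(1/10) + (-4)·(4/5) + (3)·(1/10) = -12/5.
r2: (5)·(1/10) + (3)·(4/5) + (3)·(1/10) = 16/5.
r3: (4)·(1/10) + (6)·(4/5) + (6)·(1/10) = 29/5.
r4: (-4)·(1/10) + (1)·(4/5) + (-4)·(1/10) = 0.
The best pure response is r3 with expected payoff 29/5.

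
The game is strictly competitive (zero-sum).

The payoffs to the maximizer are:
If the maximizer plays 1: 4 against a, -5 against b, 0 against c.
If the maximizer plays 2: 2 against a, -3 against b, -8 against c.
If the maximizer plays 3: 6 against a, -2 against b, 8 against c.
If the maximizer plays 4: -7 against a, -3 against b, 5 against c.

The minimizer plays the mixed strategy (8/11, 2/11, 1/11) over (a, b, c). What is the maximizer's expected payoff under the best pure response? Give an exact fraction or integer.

52/11

1: (4)·(8/11) + (-5)·(2/11) + (0)·(1/11) = 2.
2: (2)·(8/11) + (-3)·(2/11) + (-8)·(1/11) = 2/11.
3: (6)·(8/11) + (-2)·(2/11) + (8)·(1/11) = 52/11.
4: (-7)·(8/11) + (-3)·(2/11) + (5)·(1/11) = -57/11.
The best pure response is 3 with expected payoff 52/11.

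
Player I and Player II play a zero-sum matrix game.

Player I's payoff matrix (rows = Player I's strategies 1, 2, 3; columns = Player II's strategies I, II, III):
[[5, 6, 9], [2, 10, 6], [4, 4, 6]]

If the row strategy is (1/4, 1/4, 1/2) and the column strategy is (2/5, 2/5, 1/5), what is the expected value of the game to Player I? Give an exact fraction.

Against (2/5, 2/5, 1/5), each row's expected payoff is 1: 31/5; 2: 6; 3: 22/5.
Taking the (1/4, 1/4, 1/2)-weighted average: (1/4)·(31/5) + (1/4)·(6) + (1/2)·(22/5) = 21/4.

21/4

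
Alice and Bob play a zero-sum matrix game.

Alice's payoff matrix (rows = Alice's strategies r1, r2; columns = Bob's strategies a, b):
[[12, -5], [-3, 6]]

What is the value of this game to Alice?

Row minima are -5 and -3, so Alice's maximin is -3; column maxima are 12 and 6, so Bob's minimax is 6. These differ, so the equilibrium is in mixed strategies.
Let Alice play r1 with probability p. Bob is indifferent when 12p − 3(1−p) = −5p + 6(1−p), giving p = 9/26.
Let Bob play a with probability q. Alice is indifferent when 12q − 5(1−q) = −3q + 6(1−q), giving q = 11/26.
The value is 12·(11/26) + (-5)·(15/26) = 57/26.

57/26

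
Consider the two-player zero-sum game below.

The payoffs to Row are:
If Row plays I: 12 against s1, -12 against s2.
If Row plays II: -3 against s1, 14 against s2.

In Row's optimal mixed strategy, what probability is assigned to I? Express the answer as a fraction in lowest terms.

Row minima are -12 and -3, so Row's maximin is -3; column maxima are 12 and 14, so Column's minimax is 12. These differ, so the equilibrium is in mixed strategies.
Let Row play I with probability p. Column is indifferent when 12p − 3(1−p) = −12p + 14(1−p), giving p = 17/41.

17/41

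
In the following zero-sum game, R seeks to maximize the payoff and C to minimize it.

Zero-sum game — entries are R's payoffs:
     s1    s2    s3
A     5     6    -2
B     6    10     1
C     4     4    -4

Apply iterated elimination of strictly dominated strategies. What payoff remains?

Row C is strictly dominated by row A (5>4, 6>4, -2>-4); eliminate C.
Column s1 is strictly dominated by s3 for C (-2<5, 1<6); eliminate s1.
Column s2 is strictly dominated by s3 for C (-2<6, 1<10); eliminate s2.
Row A is strictly dominated by row B (1>-2); eliminate A.
Only (B, s3) remains, with payoff 1.

1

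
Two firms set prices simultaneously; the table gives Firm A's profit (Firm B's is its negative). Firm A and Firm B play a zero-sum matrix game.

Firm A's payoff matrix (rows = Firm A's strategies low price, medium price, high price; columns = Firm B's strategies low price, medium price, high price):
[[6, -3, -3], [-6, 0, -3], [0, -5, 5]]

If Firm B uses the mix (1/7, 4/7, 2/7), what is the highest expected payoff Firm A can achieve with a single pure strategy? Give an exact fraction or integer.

low price: (6)·(1/7) + (-3)·(4/7) + (-3)·(2/7) = -12/7.
medium price: (-6)·(1/7) + (0)·(4/7) + (-3)·(2/7) = -12/7.
high price: (0)·(1/7) + (-5)·(4/7) + (5)·(2/7) = -10/7.
The best pure response is high price with expected payoff -10/7.

-10/7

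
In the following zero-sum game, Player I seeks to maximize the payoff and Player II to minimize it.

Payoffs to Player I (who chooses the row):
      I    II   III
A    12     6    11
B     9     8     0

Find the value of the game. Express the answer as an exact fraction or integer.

88/13

Column I is strictly dominated by II for Player II (it gives Player I more in every row).
The remaining 2×2 game on (A, B) × (II, III) has no saddle point. Let Player I play A with probability p; indifference gives 6p + 8(1−p) = 11p, so p = 8/13.
Similarly Player II's optimal q on II is 11/13, and the value is 6·(11/13) + (11)·(2/13) = 88/13.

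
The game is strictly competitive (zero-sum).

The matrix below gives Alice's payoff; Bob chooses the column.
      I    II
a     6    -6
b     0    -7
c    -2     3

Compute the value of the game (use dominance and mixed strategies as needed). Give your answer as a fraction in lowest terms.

6/17

Row b is strictly dominated by row a, so Alice never plays it.
The remaining 2×2 game on (a, c) × (I, II) has no saddle point. Let Alice play a with probability p; indifference gives 6p − 2(1−p) = −6p + 3(1−p), so p = 5/17.
Similarly Bob's optimal q on I is 9/17, and the value is 6·(9/17) + (-6)·(8/17) = 6/17.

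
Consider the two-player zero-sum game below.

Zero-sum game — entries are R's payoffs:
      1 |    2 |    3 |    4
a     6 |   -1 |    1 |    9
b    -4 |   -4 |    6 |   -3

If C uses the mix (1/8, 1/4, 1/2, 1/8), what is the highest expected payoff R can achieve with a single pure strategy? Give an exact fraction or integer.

a: (6)·(1/8) + (-1)·(1/4) + (1)·(1/2) + (9)·(1/8) = 17/8.
b: (-4)·(1/8) + (-4)·(1/4) + (6)·(1/2) + (-3)·(1/8) = 9/8.
The best pure response is a with expected payoff 17/8.

17/8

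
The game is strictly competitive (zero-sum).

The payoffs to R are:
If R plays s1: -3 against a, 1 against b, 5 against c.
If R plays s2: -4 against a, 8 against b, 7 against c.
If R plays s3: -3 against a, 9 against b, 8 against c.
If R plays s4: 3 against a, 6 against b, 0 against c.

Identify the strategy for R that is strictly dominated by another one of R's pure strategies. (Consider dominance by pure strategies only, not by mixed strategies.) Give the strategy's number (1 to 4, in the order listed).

Compare s2 with s3: -3 > -4, 9 > 8, 8 > 7.
So s3 strictly dominates s2 for R; s2 is strictly dominated.

2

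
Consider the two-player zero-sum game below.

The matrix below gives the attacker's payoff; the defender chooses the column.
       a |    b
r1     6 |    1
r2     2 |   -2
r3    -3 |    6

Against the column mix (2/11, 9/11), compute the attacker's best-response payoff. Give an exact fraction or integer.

r1: (6)·(2/11) + (1)·(9/11) = 21/11.
r2: (2)·(2/11) + (-2)·(9/11) = -14/11.
r3: (-3)·(2/11) + (6)·(9/11) = 48/11.
The best pure response is r3 with expected payoff 48/11.

48/11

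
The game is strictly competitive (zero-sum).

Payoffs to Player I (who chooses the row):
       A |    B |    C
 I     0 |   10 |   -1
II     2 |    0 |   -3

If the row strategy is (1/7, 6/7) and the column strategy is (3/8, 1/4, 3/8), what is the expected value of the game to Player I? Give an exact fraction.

Against (3/8, 1/4, 3/8), each row's expected payoff is I: 17/8; II: -3/8.
Taking the (1/7, 6/7)-weighted average: (1/7)·(17/8) + (6/7)·(-3/8) = -1/56.

-1/56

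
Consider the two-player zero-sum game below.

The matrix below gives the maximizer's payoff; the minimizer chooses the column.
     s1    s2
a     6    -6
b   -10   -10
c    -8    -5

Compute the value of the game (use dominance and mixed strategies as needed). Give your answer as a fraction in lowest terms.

-26/5

Row b is strictly dominated by row c, so the maximizer never plays it.
The remaining 2×2 game on (a, c) × (s1, s2) has no saddle point. Let the maximizer play a with probability p; indifference gives 6p − 8(1−p) = −6p − 5(1−p), so p = 1/5.
Similarly the minimizer's optimal q on s1 is 1/15, and the value is 6·(1/15) + (-6)·(14/15) = -26/5.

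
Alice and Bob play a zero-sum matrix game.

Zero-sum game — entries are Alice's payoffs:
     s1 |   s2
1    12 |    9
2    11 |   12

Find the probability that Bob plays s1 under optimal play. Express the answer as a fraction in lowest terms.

Row minima are 9 and 11, so Alice's maximin is 11; column maxima are 12 and 12, so Bob's minimax is 12. These differ, so the equilibrium is in mixed strategies.
Let Bob play s1 with probability q. Alice is indifferent when 12q + 9(1−q) = 11q + 12(1−q), giving q = 3/4.

3/4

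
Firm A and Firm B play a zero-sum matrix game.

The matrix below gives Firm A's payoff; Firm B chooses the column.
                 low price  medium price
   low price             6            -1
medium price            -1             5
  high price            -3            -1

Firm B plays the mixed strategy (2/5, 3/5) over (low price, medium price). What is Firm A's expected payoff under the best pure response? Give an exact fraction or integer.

13/5

low price: (6)·(2/5) + (-1)·(3/5) = 9/5.
medium price: (-1)·(2/5) + (5)·(3/5) = 13/5.
high price: (-3)·(2/5) + (-1)·(3/5) = -9/5.
The best pure response is medium price with expected payoff 13/5.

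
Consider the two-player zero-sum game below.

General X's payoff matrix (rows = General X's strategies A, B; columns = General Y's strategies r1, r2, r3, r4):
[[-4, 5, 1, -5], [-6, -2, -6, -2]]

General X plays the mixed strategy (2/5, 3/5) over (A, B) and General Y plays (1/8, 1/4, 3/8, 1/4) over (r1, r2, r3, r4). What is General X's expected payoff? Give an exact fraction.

Against (1/8, 1/4, 3/8, 1/4), each row's expected payoff is A: -1/8; B: -4.
Taking the (2/5, 3/5)-weighted average: (2/5)·(-1/8) + (3/5)·(-4) = -49/20.

-49/20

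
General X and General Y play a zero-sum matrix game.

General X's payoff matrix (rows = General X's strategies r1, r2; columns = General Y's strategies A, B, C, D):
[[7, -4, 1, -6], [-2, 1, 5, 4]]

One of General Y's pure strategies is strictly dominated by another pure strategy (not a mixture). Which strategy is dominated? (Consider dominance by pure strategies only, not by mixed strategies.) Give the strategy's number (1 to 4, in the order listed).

3

General Y prefers columns that give General X less. Compare C with B: -4 < 1, 1 < 5.
So B strictly dominates C for General Y; C is strictly dominated.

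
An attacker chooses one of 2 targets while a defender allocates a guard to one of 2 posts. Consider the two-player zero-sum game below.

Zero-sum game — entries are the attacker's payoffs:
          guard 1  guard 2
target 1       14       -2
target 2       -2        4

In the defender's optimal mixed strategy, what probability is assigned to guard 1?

3/11

Row minima are -2 and -2, so the attacker's maximin is -2; column maxima are 14 and 4, so the defender's minimax is 4. These differ, so the equilibrium is in mixed strategies.
Let the defender play guard 1 with probability q. The attacker is indifferent when 14q − 2(1−q) = −2q + 4(1−q), giving q = 3/11.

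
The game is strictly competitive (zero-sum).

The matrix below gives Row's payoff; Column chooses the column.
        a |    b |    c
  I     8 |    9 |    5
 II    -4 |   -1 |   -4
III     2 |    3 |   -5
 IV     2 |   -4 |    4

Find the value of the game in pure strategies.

Row minima: 5, -4, -5, -4 → Row's maximin is 5.
Column maxima: 8, 9, 5 → Column's minimax is 5.
They coincide at (I, c), so the value is 5.

5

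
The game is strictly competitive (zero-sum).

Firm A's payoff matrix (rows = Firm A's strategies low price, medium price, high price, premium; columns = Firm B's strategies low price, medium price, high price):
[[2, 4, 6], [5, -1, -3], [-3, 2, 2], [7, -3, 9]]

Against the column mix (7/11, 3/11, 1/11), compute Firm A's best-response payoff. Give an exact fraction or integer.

low price: (2)·(7/11) + (4)·(3/11) + (6)·(1/11) = 32/11.
medium price: (5)·(7/11) + (-1)·(3/11) + (-3)·(1/11) = 29/11.
high price: (-3)·(7/11) + (2)·(3/11) + (2)·(1/11) = -13/11.
premium: (7)·(7/11) + (-3)·(3/11) + (9)·(1/11) = 49/11.
The best pure response is premium with expected payoff 49/11.

49/11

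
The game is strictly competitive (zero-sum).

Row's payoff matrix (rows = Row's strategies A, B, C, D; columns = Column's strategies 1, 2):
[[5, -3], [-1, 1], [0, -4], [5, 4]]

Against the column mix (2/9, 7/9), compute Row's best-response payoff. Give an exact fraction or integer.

A: (5)·(2/9) + (-3)·(7/9) = -11/9.
B: (-1)·(2/9) + (1)·(7/9) = 5/9.
C: (0)·(2/9) + (-4)·(7/9) = -28/9.
D: (5)·(2/9) + (4)·(7/9) = 38/9.
The best pure response is D with expected payoff 38/9.

38/9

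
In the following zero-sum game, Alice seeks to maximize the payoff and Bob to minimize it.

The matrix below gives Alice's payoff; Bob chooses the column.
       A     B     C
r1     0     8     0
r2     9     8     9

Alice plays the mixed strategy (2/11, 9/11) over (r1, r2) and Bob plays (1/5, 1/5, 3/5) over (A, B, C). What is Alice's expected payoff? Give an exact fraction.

Against (1/5, 1/5, 3/5), each row's expected payoff is r1: 8/5; r2: 44/5.
Taking the (2/11, 9/11)-weighted average: (2/11)·(8/5) + (9/11)·(44/5) = 412/55.

412/55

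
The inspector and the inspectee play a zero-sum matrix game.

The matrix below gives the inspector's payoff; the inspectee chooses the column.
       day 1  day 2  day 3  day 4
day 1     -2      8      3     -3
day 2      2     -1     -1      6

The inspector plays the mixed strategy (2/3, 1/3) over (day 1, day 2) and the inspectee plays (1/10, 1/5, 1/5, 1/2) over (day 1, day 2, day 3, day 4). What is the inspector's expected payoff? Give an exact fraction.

19/15

Against (1/10, 1/5, 1/5, 1/2), each row's expected payoff is day 1: 1/2; day 2: 14/5.
Taking the (2/3, 1/3)-weighted average: (2/3)·(1/2) + (1/3)·(14/5) = 19/15.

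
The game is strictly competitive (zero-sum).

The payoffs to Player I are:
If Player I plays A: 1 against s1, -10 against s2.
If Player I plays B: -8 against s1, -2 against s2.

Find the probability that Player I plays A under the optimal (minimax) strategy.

Row minima are -10 and -8, so Player I's maximin is -8; column maxima are 1 and -2, so Player II's minimax is -2. These differ, so the equilibrium is in mixed strategies.
Let Player I play A with probability p. Player II is indifferent when p − 8(1−p) = −10p − 2(1−p), giving p = 6/17.

6/17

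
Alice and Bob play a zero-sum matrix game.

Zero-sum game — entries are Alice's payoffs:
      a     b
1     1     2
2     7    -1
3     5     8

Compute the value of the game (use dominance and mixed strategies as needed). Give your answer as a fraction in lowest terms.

Row 1 is strictly dominated by row 3, so Alice never plays it.
The remaining 2×2 game on (2, 3) × (a, b) has no saddle point. Let Alice play 2 with probability p; indifference gives 7p + 5(1−p) = −p + 8(1−p), so p = 3/11.
Similarly Bob's optimal q on a is 9/11, and the value is 7·(9/11) + (-1)·(2/11) = 61/11.

61/11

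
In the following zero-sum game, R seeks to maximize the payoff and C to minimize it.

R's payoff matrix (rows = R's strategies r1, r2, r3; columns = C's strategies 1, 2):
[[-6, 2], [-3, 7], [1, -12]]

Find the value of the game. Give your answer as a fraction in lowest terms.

-29/23

Row r1 is strictly dominated by row r2, so R never plays it.
The remaining 2×2 game on (r2, r3) × (1, 2) has no saddle point. Let R play r2 with probability p; indifference gives −3p + (1−p) = 7p − 12(1−p), so p = 13/23.
Similarly C's optimal q on 1 is 19/23, and the value is -3·(19/23) + (7)·(4/23) = -29/23.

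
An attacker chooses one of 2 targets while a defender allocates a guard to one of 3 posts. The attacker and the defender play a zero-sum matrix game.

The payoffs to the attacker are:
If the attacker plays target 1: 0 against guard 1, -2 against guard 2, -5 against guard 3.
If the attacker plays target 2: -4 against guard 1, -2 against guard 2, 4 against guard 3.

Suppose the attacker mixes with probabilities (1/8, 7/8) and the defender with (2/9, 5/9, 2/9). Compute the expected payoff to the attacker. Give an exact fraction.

-5/4

Against (2/9, 5/9, 2/9), each row's expected payoff is target 1: -20/9; target 2: -10/9.
Taking the (1/8, 7/8)-weighted average: (1/8)·(-20/9) + (7/8)·(-10/9) = -5/4.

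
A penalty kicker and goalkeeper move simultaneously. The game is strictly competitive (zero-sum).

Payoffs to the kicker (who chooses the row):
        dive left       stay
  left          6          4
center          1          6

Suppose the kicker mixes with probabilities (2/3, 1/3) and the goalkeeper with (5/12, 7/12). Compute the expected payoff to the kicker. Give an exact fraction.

163/36

Against (5/12, 7/12), each row's expected payoff is left: 29/6; center: 47/12.
Taking the (2/3, 1/3)-weighted average: (2/3)·(29/6) + (1/3)·(47/12) = 163/36.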